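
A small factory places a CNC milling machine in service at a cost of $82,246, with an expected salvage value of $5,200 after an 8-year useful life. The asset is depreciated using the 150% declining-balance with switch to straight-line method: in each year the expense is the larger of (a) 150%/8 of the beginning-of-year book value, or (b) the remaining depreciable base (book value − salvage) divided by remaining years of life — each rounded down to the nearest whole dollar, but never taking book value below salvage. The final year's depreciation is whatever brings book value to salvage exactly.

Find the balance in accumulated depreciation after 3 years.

$38,130

Depreciable base = $82,246 − $5,200 = $77,046.
Year 1: DB = ⌊$82,246 × 150%/8⌋ = $15,421; SL = ⌊$77,046/8⌋ = $9,630 → take DB $15,421. Book value $66,825.
Year 2: DB = ⌊$66,825 × 150%/8⌋ = $12,529; SL = ⌊$61,625/7⌋ = $8,803 → take DB $12,529. Book value $54,296.
Year 3: DB = ⌊$54,296 × 150%/8⌋ = $10,180; SL = ⌊$49,096/6⌋ = $8,182 → take DB $10,180. Book value $44,116.
Accumulated through year 3 = $82,246 − $44,116 = $38,130.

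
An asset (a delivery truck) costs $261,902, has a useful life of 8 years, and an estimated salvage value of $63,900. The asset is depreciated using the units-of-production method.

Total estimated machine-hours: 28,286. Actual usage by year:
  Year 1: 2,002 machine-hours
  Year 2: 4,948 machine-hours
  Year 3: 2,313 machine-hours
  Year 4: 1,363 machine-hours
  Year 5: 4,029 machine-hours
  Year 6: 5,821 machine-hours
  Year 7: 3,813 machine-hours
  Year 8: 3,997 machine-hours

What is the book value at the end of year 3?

Depreciable base = $261,902 − $63,900 = $198,002.
Rate = $198,002 / 28,286 machine-hours = $7 per machine-hour.
Year 1: 2,002 × $7 = $14,014. Book value $247,888.
Year 2: 4,948 × $7 = $34,636. Book value $213,252.
Year 3: 2,313 × $7 = $16,191. Book value $197,061.

$197,061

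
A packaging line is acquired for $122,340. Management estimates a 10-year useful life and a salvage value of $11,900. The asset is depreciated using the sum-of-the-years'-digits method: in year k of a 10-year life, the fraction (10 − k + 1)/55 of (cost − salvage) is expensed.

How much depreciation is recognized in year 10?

$2,008

Depreciable base = $122,340 − $11,900 = $110,440.
Sum of the years' digits = 10+9+8+7+6+5+4+3+2+1 = 55.
Year 1: $110,440 × 10/55 = $20,080. Book value $102,260.
Year 2: $110,440 × 9/55 = $18,072. Book value $84,188.
Year 3: $110,440 × 8/55 = $16,064. Book value $68,124.
Year 4: $110,440 × 7/55 = $14,056. Book value $54,068.
Year 5: $110,440 × 6/55 = $12,048. Book value $42,020.
Year 6: $110,440 × 5/55 = $10,040. Book value $31,980.
Year 7: $110,440 × 4/55 = $8,032. Book value $23,948.
Year 8: $110,440 × 3/55 = $6,024. Book value $17,924.
Year 9: $110,440 × 2/55 = $4,016. Book value $13,908.
Year 10: $110,440 × 1/55 = $2,008. Book value $11,900.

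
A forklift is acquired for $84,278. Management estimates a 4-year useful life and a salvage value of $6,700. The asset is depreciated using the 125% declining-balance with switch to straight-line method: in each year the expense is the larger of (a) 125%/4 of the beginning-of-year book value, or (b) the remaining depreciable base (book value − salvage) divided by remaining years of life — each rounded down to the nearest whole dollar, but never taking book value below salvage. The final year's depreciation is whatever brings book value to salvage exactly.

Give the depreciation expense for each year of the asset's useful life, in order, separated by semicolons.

Depreciable base = $84,278 − $6,700 = $77,578.
Year 1: DB = ⌊$84,278 × 125%/4⌋ = $26,336; SL = ⌊$77,578/4⌋ = $19,394 → take DB $26,336. Book value $57,942.
Year 2: DB = ⌊$57,942 × 125%/4⌋ = $18,106; SL = ⌊$51,242/3⌋ = $17,080 → take DB $18,106. Book value $39,836.
Year 3: DB = ⌊$39,836 × 125%/4⌋ = $12,448; SL = ⌊$33,136/2⌋ = $16,568 → take SL $16,568. Book value $23,268.
Year 4 (final): $23,268 − $6,700 = $16,568. Book value $6,700.

$26,336; $18,106; $16,568; $16,568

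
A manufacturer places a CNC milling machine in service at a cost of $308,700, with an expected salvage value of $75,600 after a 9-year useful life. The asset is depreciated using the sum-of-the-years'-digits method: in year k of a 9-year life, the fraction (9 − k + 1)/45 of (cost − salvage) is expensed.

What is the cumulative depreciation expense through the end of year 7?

$217,560

Depreciable base = $308,700 − $75,600 = $233,100.
Sum of the years' digits = 9+8+7+6+5+4+3+2+1 = 45.
Year 1: $233,100 × 9/45 = $46,620. Book value $262,080.
Year 2: $233,100 × 8/45 = $41,440. Book value $220,640.
Year 3: $233,100 × 7/45 = $36,260. Book value $184,380.
Year 4: $233,100 × 6/45 = $31,080. Book value $153,300.
Year 5: $233,100 × 5/45 = $25,900. Book value $127,400.
Year 6: $233,100 × 4/45 = $20,720. Book value $106,680.
Year 7: $233,100 × 3/45 = $15,540. Book value $91,140.
Accumulated through year 7 = $308,700 − $91,140 = $217,560.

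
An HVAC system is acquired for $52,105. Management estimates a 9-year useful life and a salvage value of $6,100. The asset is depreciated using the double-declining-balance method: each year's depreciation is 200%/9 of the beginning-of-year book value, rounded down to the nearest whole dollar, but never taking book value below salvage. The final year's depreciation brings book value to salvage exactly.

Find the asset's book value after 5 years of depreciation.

Depreciable base = $52,105 − $6,100 = $46,005.
Year 1: ⌊$52,105 × 200%/9⌋ = $11,578. Book value $40,527.
Year 2: ⌊$40,527 × 200%/9⌋ = $9,006. Book value $31,521.
Year 3: ⌊$31,521 × 200%/9⌋ = $7,004. Book value $24,517.
Year 4: ⌊$24,517 × 200%/9⌋ = $5,448. Book value $19,069.
Year 5: ⌊$19,069 × 200%/9⌋ = $4,237. Book value $14,832.

$14,832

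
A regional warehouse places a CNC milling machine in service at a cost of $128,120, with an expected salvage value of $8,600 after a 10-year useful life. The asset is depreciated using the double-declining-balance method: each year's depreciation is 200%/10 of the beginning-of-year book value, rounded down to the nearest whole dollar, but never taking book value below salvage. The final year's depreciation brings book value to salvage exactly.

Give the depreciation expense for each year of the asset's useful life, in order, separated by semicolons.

Depreciable base = $128,120 − $8,600 = $119,520.
Year 1: ⌊$128,120 × 200%/10⌋ = $25,624. Book value $102,496.
Year 2: ⌊$102,496 × 200%/10⌋ = $20,499. Book value $81,997.
Year 3: ⌊$81,997 × 200%/10⌋ = $16,399. Book value $65,598.
Year 4: ⌊$65,598 × 200%/10⌋ = $13,119. Book value $52,479.
Year 5: ⌊$52,479 × 200%/10⌋ = $10,495. Book value $41,984.
Year 6: ⌊$41,984 × 200%/10⌋ = $8,396. Book value $33,588.
Year 7: ⌊$33,588 × 200%/10⌋ = $6,717. Book value $26,871.
Year 8: ⌊$26,871 × 200%/10⌋ = $5,374. Book value $21,497.
Year 9: ⌊$21,497 × 200%/10⌋ = $4,299. Book value $17,198.
Year 10 (final): $17,198 − $8,600 = $8,598. Book value $8,600.

$25,624; $20,499; $16,399; $13,119; $10,495; $8,396; $6,717; $5,374; $4,299; $8,598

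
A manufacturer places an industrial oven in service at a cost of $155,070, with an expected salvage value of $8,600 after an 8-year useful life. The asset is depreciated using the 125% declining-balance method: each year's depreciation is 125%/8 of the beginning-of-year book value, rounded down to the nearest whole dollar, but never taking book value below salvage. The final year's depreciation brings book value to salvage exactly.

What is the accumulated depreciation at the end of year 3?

$61,921

Depreciable base = $155,070 − $8,600 = $146,470.
Year 1: ⌊$155,070 × 125%/8⌋ = $24,229. Book value $130,841.
Year 2: ⌊$130,841 × 125%/8⌋ = $20,443. Book value $110,398.
Year 3: ⌊$110,398 × 125%/8⌋ = $17,249. Book value $93,149.
Accumulated through year 3 = $155,070 − $93,149 = $61,921.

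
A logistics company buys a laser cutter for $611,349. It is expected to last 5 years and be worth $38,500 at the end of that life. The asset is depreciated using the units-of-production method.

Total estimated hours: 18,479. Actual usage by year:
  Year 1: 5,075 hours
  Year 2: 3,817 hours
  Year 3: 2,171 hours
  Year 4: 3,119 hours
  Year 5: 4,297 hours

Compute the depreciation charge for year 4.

$96,689

Depreciable base = $611,349 − $38,500 = $572,849.
Rate = $572,849 / 18,479 hours = $31 per hour.
Year 1: 5,075 × $31 = $157,325. Book value $454,024.
Year 2: 3,817 × $31 = $118,327. Book value $335,697.
Year 3: 2,171 × $31 = $67,301. Book value $268,396.
Year 4: 3,119 × $31 = $96,689. Book value $171,707.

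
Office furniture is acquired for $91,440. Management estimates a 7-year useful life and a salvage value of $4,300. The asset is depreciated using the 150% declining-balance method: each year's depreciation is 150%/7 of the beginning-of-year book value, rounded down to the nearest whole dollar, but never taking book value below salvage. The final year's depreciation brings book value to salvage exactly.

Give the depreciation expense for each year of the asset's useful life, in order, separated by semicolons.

Depreciable base = $91,440 − $4,300 = $87,140.
Year 1: ⌊$91,440 × 150%/7⌋ = $19,594. Book value $71,846.
Year 2: ⌊$71,846 × 150%/7⌋ = $15,395. Book value $56,451.
Year 3: ⌊$56,451 × 150%/7⌋ = $12,096. Book value $44,355.
Year 4: ⌊$44,355 × 150%/7⌋ = $9,504. Book value $34,851.
Year 5: ⌊$34,851 × 150%/7⌋ = $7,468. Book value $27,383.
Year 6: ⌊$27,383 × 150%/7⌋ = $5,867. Book value $21,516.
Year 7 (final): $21,516 − $4,300 = $17,216. Book value $4,300.

$19,594; $15,395; $12,096; $9,504; $7,468; $5,867; $17,216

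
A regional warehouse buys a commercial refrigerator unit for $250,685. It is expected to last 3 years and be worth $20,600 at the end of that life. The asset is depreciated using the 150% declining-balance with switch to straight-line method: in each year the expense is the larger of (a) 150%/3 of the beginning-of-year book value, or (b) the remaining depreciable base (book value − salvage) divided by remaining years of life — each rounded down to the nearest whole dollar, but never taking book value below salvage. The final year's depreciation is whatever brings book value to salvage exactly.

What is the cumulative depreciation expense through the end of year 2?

Depreciable base = $250,685 − $20,600 = $230,085.
Year 1: DB = ⌊$250,685 × 150%/3⌋ = $125,342; SL = ⌊$230,085/3⌋ = $76,695 → take DB $125,342. Book value $125,343.
Year 2: DB = ⌊$125,343 × 150%/3⌋ = $62,671; SL = ⌊$104,743/2⌋ = $52,371 → take DB $62,671. Book value $62,672.
Accumulated through year 2 = $250,685 − $62,672 = $188,013.

$188,013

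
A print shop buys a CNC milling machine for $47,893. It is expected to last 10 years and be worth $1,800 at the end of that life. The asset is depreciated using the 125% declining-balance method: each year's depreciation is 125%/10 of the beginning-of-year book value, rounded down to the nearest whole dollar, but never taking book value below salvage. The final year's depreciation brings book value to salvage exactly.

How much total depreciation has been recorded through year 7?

Depreciable base = $47,893 − $1,800 = $46,093.
Year 1: ⌊$47,893 × 125%/10⌋ = $5,986. Book value $41,907.
Year 2: ⌊$41,907 × 125%/10⌋ = $5,238. Book value $36,669.
Year 3: ⌊$36,669 × 125%/10⌋ = $4,583. Book value $32,086.
Year 4: ⌊$32,086 × 125%/10⌋ = $4,010. Book value $28,076.
Year 5: ⌊$28,076 × 125%/10⌋ = $3,509. Book value $24,567.
Year 6: ⌊$24,567 × 125%/10⌋ = $3,070. Book value $21,497.
Year 7: ⌊$21,497 × 125%/10⌋ = $2,687. Book value $18,810.
Accumulated through year 7 = $47,893 − $18,810 = $29,083.

$29,083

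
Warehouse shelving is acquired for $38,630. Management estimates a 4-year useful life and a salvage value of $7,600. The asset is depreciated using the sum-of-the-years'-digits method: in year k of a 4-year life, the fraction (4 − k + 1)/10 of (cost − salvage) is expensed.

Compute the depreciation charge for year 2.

$9,309

Depreciable base = $38,630 − $7,600 = $31,030.
Sum of the years' digits = 4+3+2+1 = 10.
Year 1: $31,030 × 4/10 = $12,412. Book value $26,218.
Year 2: $31,030 × 3/10 = $9,309. Book value $16,909.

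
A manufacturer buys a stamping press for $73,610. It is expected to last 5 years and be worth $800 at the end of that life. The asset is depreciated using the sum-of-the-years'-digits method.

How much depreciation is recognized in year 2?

Depreciable base = $73,610 − $800 = $72,810.
Sum of the years' digits = 5+4+3+2+1 = 15.
Year 1: $72,810 × 5/15 = $24,270. Book value $49,340.
Year 2: $72,810 × 4/15 = $19,416. Book value $29,924.

$19,416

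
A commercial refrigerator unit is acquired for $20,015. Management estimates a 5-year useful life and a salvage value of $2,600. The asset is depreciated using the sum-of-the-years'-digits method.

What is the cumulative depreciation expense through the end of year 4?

$16,254

Depreciable base = $20,015 − $2,600 = $17,415.
Sum of the years' digits = 5+4+3+2+1 = 15.
Year 1: $17,415 × 5/15 = $5,805. Book value $14,210.
Year 2: $17,415 × 4/15 = $4,644. Book value $9,566.
Year 3: $17,415 × 3/15 = $3,483. Book value $6,083.
Year 4: $17,415 × 2/15 = $2,322. Book value $3,761.
Accumulated through year 4 = $20,015 − $3,761 = $16,254.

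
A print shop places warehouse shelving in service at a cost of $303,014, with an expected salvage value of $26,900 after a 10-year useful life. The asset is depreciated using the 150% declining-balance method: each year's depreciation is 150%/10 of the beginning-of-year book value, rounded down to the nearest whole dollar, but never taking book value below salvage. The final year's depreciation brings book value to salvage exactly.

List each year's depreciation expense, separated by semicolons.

Depreciable base = $303,014 − $26,900 = $276,114.
Year 1: ⌊$303,014 × 150%/10⌋ = $45,452. Book value $257,562.
Year 2: ⌊$257,562 × 150%/10⌋ = $38,634. Book value $218,928.
Year 3: ⌊$218,928 × 150%/10⌋ = $32,839. Book value $186,089.
Year 4: ⌊$186,089 × 150%/10⌋ = $27,913. Book value $158,176.
Year 5: ⌊$158,176 × 150%/10⌋ = $23,726. Book value $134,450.
Year 6: ⌊$134,450 × 150%/10⌋ = $20,167. Book value $114,283.
Year 7: ⌊$114,283 × 150%/10⌋ = $17,142. Book value $97,141.
Year 8: ⌊$97,141 × 150%/10⌋ = $14,571. Book value $82,570.
Year 9: ⌊$82,570 × 150%/10⌋ = $12,385. Book value $70,185.
Year 10 (final): $70,185 − $26,900 = $43,285. Book value $26,900.

$45,452; $38,634; $32,839; $27,913; $23,726; $20,167; $17,142; $14,571; $12,385; $43,285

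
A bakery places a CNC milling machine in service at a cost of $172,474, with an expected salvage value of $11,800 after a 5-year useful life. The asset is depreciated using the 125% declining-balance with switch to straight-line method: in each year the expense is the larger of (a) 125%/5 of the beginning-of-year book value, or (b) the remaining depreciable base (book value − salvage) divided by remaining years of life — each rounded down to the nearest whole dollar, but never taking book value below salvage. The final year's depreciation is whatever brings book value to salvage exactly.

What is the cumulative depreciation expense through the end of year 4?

Depreciable base = $172,474 − $11,800 = $160,674.
Year 1: DB = ⌊$172,474 × 125%/5⌋ = $43,118; SL = ⌊$160,674/5⌋ = $32,134 → take DB $43,118. Book value $129,356.
Year 2: DB = ⌊$129,356 × 125%/5⌋ = $32,339; SL = ⌊$117,556/4⌋ = $29,389 → take DB $32,339. Book value $97,017.
Year 3: DB = ⌊$97,017 × 125%/5⌋ = $24,254; SL = ⌊$85,217/3⌋ = $28,405 → take SL $28,405. Book value $68,612.
Year 4: DB = ⌊$68,612 × 125%/5⌋ = $17,153; SL = ⌊$56,812/2⌋ = $28,406 → take SL $28,406. Book value $40,206.
Accumulated through year 4 = $172,474 − $40,206 = $132,268.

$132,268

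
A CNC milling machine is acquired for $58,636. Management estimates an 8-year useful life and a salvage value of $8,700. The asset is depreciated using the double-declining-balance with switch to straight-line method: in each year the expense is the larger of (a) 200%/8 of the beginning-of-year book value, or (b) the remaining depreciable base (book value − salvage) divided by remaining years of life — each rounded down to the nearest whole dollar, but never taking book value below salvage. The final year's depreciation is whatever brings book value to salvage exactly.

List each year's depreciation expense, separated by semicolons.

Depreciable base = $58,636 − $8,700 = $49,936.
Year 1: DB = ⌊$58,636 × 200%/8⌋ = $14,659; SL = ⌊$49,936/8⌋ = $6,242 → take DB $14,659. Book value $43,977.
Year 2: DB = ⌊$43,977 × 200%/8⌋ = $10,994; SL = ⌊$35,277/7⌋ = $5,039 → take DB $10,994. Book value $32,983.
Year 3: DB = ⌊$32,983 × 200%/8⌋ = $8,245; SL = ⌊$24,283/6⌋ = $4,047 → take DB $8,245. Book value $24,738.
Year 4: DB = ⌊$24,738 × 200%/8⌋ = $6,184; SL = ⌊$16,038/5⌋ = $3,207 → take DB $6,184. Book value $18,554.
Year 5: DB = ⌊$18,554 × 200%/8⌋ = $4,638; SL = ⌊$9,854/4⌋ = $2,463 → take DB $4,638. Book value $13,916.
Year 6: DB = ⌊$13,916 × 200%/8⌋ = $3,479; SL = ⌊$5,216/3⌋ = $1,738 → take DB $3,479. Book value $10,437.
Year 7: DB = ⌊$10,437 × 200%/8⌋ = $2,609; SL = ⌊$1,737/2⌋ = $868 → take DB $2,609, capped at $1,737. Book value $8,700.
Year 8 (final): $8,700 − $8,700 = $0. Book value $8,700.

$14,659; $10,994; $8,245; $6,184; $4,638; $3,479; $1,737; $0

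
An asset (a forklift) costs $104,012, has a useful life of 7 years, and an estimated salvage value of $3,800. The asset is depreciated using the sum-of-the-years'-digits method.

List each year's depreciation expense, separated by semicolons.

Depreciable base = $104,012 − $3,800 = $100,212.
Sum of the years' digits = 7+6+5+4+3+2+1 = 28.
Year 1: $100,212 × 7/28 = $25,053. Book value $78,959.
Year 2: $100,212 × 6/28 = $21,474. Book value $57,485.
Year 3: $100,212 × 5/28 = $17,895. Book value $39,590.
Year 4: $100,212 × 4/28 = $14,316. Book value $25,274.
Year 5: $100,212 × 3/28 = $10,737. Book value $14,537.
Year 6: $100,212 × 2/28 = $7,158. Book value $7,379.
Year 7: $100,212 × 1/28 = $3,579. Book value $3,800.

$25,053; $21,474; $17,895; $14,316; $10,737; $7,158; $3,579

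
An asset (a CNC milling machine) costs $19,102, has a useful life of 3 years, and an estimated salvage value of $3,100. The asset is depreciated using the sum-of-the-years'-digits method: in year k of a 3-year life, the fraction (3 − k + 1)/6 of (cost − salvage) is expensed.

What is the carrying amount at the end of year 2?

$5,767

Depreciable base = $19,102 − $3,100 = $16,002.
Sum of the years' digits = 3+2+1 = 6.
Year 1: $16,002 × 3/6 = $8,001. Book value $11,101.
Year 2: $16,002 × 2/6 = $5,334. Book value $5,767.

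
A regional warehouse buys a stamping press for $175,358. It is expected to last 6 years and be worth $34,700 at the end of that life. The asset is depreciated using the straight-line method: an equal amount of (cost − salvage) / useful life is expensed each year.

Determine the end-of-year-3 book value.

Depreciable base = $175,358 − $34,700 = $140,658.
Annual expense = $140,658 / 6 = $23,443.
End of year 1: book value $151,915.
End of year 2: book value $128,472.
End of year 3: book value $105,029.

$105,029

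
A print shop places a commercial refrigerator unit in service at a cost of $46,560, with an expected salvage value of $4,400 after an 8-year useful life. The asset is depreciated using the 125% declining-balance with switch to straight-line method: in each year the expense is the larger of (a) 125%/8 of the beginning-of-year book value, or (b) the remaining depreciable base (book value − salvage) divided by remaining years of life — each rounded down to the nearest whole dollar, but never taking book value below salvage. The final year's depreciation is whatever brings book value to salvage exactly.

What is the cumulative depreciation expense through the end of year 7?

$37,446

Depreciable base = $46,560 − $4,400 = $42,160.
Year 1: DB = ⌊$46,560 × 125%/8⌋ = $7,275; SL = ⌊$42,160/8⌋ = $5,270 → take DB $7,275. Book value $39,285.
Year 2: DB = ⌊$39,285 × 125%/8⌋ = $6,138; SL = ⌊$34,885/7⌋ = $4,983 → take DB $6,138. Book value $33,147.
Year 3: DB = ⌊$33,147 × 125%/8⌋ = $5,179; SL = ⌊$28,747/6⌋ = $4,791 → take DB $5,179. Book value $27,968.
Year 4: DB = ⌊$27,968 × 125%/8⌋ = $4,370; SL = ⌊$23,568/5⌋ = $4,713 → take SL $4,713. Book value $23,255.
Year 5: DB = ⌊$23,255 × 125%/8⌋ = $3,633; SL = ⌊$18,855/4⌋ = $4,713 → take SL $4,713. Book value $18,542.
Year 6: DB = ⌊$18,542 × 125%/8⌋ = $2,897; SL = ⌊$14,142/3⌋ = $4,714 → take SL $4,714. Book value $13,828.
Year 7: DB = ⌊$13,828 × 125%/8⌋ = $2,160; SL = ⌊$9,428/2⌋ = $4,714 → take SL $4,714. Book value $9,114.
Accumulated through year 7 = $46,560 − $9,114 = $37,446.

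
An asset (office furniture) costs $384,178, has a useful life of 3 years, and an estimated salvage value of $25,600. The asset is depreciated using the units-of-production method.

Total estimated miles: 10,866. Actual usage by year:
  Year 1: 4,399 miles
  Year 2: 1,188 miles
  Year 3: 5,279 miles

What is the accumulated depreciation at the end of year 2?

Depreciable base = $384,178 − $25,600 = $358,578.
Rate = $358,578 / 10,866 miles = $33 per mile.
Year 1: 4,399 × $33 = $145,167. Book value $239,011.
Year 2: 1,188 × $33 = $39,204. Book value $199,807.
Accumulated through year 2 = $384,178 − $199,807 = $184,371.

$184,371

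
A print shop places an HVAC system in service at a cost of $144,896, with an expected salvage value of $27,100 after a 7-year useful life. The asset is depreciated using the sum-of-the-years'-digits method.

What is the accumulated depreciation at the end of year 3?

Depreciable base = $144,896 − $27,100 = $117,796.
Sum of the years' digits = 7+6+5+4+3+2+1 = 28.
Year 1: $117,796 × 7/28 = $29,449. Book value $115,447.
Year 2: $117,796 × 6/28 = $25,242. Book value $90,205.
Year 3: $117,796 × 5/28 = $21,035. Book value $69,170.
Accumulated through year 3 = $144,896 − $69,170 = $75,726.

$75,726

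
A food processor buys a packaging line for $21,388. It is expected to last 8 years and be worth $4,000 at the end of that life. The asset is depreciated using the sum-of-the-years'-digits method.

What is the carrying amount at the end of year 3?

$11,245

Depreciable base = $21,388 − $4,000 = $17,388.
Sum of the years' digits = 8+7+6+5+4+3+2+1 = 36.
Year 1: $17,388 × 8/36 = $3,864. Book value $17,524.
Year 2: $17,388 × 7/36 = $3,381. Book value $14,143.
Year 3: $17,388 × 6/36 = $2,898. Book value $11,245.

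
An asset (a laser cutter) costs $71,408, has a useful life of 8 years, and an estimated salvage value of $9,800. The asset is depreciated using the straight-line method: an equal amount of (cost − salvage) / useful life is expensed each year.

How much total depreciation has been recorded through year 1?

Depreciable base = $71,408 − $9,800 = $61,608.
Annual expense = $61,608 / 8 = $7,701.
End of year 1: book value $63,707.
Accumulated through year 1 = $71,408 − $63,707 = $7,701.

$7,701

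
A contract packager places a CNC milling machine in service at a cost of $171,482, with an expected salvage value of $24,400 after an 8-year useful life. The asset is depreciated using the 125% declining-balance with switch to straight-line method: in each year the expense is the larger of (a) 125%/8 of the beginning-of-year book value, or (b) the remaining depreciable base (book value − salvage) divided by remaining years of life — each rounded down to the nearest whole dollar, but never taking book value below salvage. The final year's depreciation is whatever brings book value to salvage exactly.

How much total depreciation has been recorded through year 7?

$131,454

Depreciable base = $171,482 − $24,400 = $147,082.
Year 1: DB = ⌊$171,482 × 125%/8⌋ = $26,794; SL = ⌊$147,082/8⌋ = $18,385 → take DB $26,794. Book value $144,688.
Year 2: DB = ⌊$144,688 × 125%/8⌋ = $22,607; SL = ⌊$120,288/7⌋ = $17,184 → take DB $22,607. Book value $122,081.
Year 3: DB = ⌊$122,081 × 125%/8⌋ = $19,075; SL = ⌊$97,681/6⌋ = $16,280 → take DB $19,075. Book value $103,006.
Year 4: DB = ⌊$103,006 × 125%/8⌋ = $16,094; SL = ⌊$78,606/5⌋ = $15,721 → take DB $16,094. Book value $86,912.
Year 5: DB = ⌊$86,912 × 125%/8⌋ = $13,580; SL = ⌊$62,512/4⌋ = $15,628 → take SL $15,628. Book value $71,284.
Year 6: DB = ⌊$71,284 × 125%/8⌋ = $11,138; SL = ⌊$46,884/3⌋ = $15,628 → take SL $15,628. Book value $55,656.
Year 7: DB = ⌊$55,656 × 125%/8⌋ = $8,696; SL = ⌊$31,256/2⌋ = $15,628 → take SL $15,628. Book value $40,028.
Accumulated through year 7 = $171,482 − $40,028 = $131,454.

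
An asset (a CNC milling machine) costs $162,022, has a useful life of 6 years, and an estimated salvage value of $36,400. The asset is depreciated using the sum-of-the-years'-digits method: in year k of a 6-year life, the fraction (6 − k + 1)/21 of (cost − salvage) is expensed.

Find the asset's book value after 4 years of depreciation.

Depreciable base = $162,022 − $36,400 = $125,622.
Sum of the years' digits = 6+5+4+3+2+1 = 21.
Year 1: $125,622 × 6/21 = $35,892. Book value $126,130.
Year 2: $125,622 × 5/21 = $29,910. Book value $96,220.
Year 3: $125,622 × 4/21 = $23,928. Book value $72,292.
Year 4: $125,622 × 3/21 = $17,946. Book value $54,346.

$54,346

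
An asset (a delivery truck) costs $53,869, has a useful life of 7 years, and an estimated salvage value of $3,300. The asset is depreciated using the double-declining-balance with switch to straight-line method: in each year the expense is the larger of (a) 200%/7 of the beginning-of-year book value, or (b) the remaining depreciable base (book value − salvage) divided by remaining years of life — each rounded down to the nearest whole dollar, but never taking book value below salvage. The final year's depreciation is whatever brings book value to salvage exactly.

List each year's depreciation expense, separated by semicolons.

Depreciable base = $53,869 − $3,300 = $50,569.
Year 1: DB = ⌊$53,869 × 200%/7⌋ = $15,391; SL = ⌊$50,569/7⌋ = $7,224 → take DB $15,391. Book value $38,478.
Year 2: DB = ⌊$38,478 × 200%/7⌋ = $10,993; SL = ⌊$35,178/6⌋ = $5,863 → take DB $10,993. Book value $27,485.
Year 3: DB = ⌊$27,485 × 200%/7⌋ = $7,852; SL = ⌊$24,185/5⌋ = $4,837 → take DB $7,852. Book value $19,633.
Year 4: DB = ⌊$19,633 × 200%/7⌋ = $5,609; SL = ⌊$16,333/4⌋ = $4,083 → take DB $5,609. Book value $14,024.
Year 5: DB = ⌊$14,024 × 200%/7⌋ = $4,006; SL = ⌊$10,724/3⌋ = $3,574 → take DB $4,006. Book value $10,018.
Year 6: DB = ⌊$10,018 × 200%/7⌋ = $2,862; SL = ⌊$6,718/2⌋ = $3,359 → take SL $3,359. Book value $6,659.
Year 7 (final): $6,659 − $3,300 = $3,359. Book value $3,300.

$15,391; $10,993; $7,852; $5,609; $4,006; $3,359; $3,359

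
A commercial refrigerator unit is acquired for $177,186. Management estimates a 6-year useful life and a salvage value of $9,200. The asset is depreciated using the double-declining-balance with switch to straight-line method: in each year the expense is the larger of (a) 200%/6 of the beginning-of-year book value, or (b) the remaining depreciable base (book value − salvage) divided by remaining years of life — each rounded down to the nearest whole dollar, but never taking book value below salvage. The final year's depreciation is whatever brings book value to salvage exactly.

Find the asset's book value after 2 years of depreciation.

$78,750

Depreciable base = $177,186 − $9,200 = $167,986.
Year 1: DB = ⌊$177,186 × 200%/6⌋ = $59,062; SL = ⌊$167,986/6⌋ = $27,997 → take DB $59,062. Book value $118,124.
Year 2: DB = ⌊$118,124 × 200%/6⌋ = $39,374; SL = ⌊$108,924/5⌋ = $21,784 → take DB $39,374. Book value $78,750.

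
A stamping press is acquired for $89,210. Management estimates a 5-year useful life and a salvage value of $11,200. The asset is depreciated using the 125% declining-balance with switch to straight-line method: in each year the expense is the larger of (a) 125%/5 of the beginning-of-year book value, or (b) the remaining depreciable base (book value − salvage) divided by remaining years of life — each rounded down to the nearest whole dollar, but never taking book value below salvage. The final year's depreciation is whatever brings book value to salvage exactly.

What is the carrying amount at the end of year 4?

Depreciable base = $89,210 − $11,200 = $78,010.
Year 1: DB = ⌊$89,210 × 125%/5⌋ = $22,302; SL = ⌊$78,010/5⌋ = $15,602 → take DB $22,302. Book value $66,908.
Year 2: DB = ⌊$66,908 × 125%/5⌋ = $16,727; SL = ⌊$55,708/4⌋ = $13,927 → take DB $16,727. Book value $50,181.
Year 3: DB = ⌊$50,181 × 125%/5⌋ = $12,545; SL = ⌊$38,981/3⌋ = $12,993 → take SL $12,993. Book value $37,188.
Year 4: DB = ⌊$37,188 × 125%/5⌋ = $9,297; SL = ⌊$25,988/2⌋ = $12,994 → take SL $12,994. Book value $24,194.

$24,194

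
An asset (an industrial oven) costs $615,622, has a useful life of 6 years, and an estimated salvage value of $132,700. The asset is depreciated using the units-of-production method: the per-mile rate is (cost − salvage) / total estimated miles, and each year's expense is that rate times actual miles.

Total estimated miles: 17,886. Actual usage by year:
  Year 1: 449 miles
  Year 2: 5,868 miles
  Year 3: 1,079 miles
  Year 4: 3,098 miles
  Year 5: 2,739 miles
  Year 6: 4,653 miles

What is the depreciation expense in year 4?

Depreciable base = $615,622 − $132,700 = $482,922.
Rate = $482,922 / 17,886 miles = $27 per mile.
Year 1: 449 × $27 = $12,123. Book value $603,499.
Year 2: 5,868 × $27 = $158,436. Book value $445,063.
Year 3: 1,079 × $27 = $29,133. Book value $415,930.
Year 4: 3,098 × $27 = $83,646. Book value $332,284.

$83,646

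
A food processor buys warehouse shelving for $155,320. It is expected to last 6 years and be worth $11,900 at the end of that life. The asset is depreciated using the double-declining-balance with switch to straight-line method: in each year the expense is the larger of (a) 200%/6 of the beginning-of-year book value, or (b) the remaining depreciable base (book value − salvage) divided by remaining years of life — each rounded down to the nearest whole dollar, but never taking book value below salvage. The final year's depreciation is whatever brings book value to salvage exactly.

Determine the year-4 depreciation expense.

$15,340

Depreciable base = $155,320 − $11,900 = $143,420.
Year 1: DB = ⌊$155,320 × 200%/6⌋ = $51,773; SL = ⌊$143,420/6⌋ = $23,903 → take DB $51,773. Book value $103,547.
Year 2: DB = ⌊$103,547 × 200%/6⌋ = $34,515; SL = ⌊$91,647/5⌋ = $18,329 → take DB $34,515. Book value $69,032.
Year 3: DB = ⌊$69,032 × 200%/6⌋ = $23,010; SL = ⌊$57,132/4⌋ = $14,283 → take DB $23,010. Book value $46,022.
Year 4: DB = ⌊$46,022 × 200%/6⌋ = $15,340; SL = ⌊$34,122/3⌋ = $11,374 → take DB $15,340. Book value $30,682.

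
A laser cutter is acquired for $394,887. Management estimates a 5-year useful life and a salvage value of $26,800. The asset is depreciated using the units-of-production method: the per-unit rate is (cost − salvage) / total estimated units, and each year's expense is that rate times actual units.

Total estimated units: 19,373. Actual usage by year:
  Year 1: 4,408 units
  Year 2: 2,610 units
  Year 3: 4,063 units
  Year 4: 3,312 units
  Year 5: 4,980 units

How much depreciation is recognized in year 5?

Depreciable base = $394,887 − $26,800 = $368,087.
Rate = $368,087 / 19,373 units = $19 per unit.
Year 1: 4,408 × $19 = $83,752. Book value $311,135.
Year 2: 2,610 × $19 = $49,590. Book value $261,545.
Year 3: 4,063 × $19 = $77,197. Book value $184,348.
Year 4: 3,312 × $19 = $62,928. Book value $121,420.
Year 5: 4,980 × $19 = $94,620. Book value $26,800.

$94,620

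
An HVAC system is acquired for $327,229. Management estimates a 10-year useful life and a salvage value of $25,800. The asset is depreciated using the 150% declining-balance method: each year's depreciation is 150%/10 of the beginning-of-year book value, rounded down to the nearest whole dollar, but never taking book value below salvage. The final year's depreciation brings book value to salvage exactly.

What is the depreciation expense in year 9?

$13,375

Depreciable base = $327,229 − $25,800 = $301,429.
Year 1: ⌊$327,229 × 150%/10⌋ = $49,084. Book value $278,145.
Year 2: ⌊$278,145 × 150%/10⌋ = $41,721. Book value $236,424.
Year 3: ⌊$236,424 × 150%/10⌋ = $35,463. Book value $200,961.
Year 4: ⌊$200,961 × 150%/10⌋ = $30,144. Book value $170,817.
Year 5: ⌊$170,817 × 150%/10⌋ = $25,622. Book value $145,195.
Year 6: ⌊$145,195 × 150%/10⌋ = $21,779. Book value $123,416.
Year 7: ⌊$123,416 × 150%/10⌋ = $18,512. Book value $104,904.
Year 8: ⌊$104,904 × 150%/10⌋ = $15,735. Book value $89,169.
Year 9: ⌊$89,169 × 150%/10⌋ = $13,375. Book value $75,794.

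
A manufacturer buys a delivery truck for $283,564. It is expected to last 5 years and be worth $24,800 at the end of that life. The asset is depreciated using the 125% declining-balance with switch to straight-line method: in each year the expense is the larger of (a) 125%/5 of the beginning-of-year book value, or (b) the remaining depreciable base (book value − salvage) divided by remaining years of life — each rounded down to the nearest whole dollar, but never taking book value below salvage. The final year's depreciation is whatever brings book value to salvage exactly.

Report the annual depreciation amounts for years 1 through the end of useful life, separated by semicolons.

Depreciable base = $283,564 − $24,800 = $258,764.
Year 1: DB = ⌊$283,564 × 125%/5⌋ = $70,891; SL = ⌊$258,764/5⌋ = $51,752 → take DB $70,891. Book value $212,673.
Year 2: DB = ⌊$212,673 × 125%/5⌋ = $53,168; SL = ⌊$187,873/4⌋ = $46,968 → take DB $53,168. Book value $159,505.
Year 3: DB = ⌊$159,505 × 125%/5⌋ = $39,876; SL = ⌊$134,705/3⌋ = $44,901 → take SL $44,901. Book value $114,604.
Year 4: DB = ⌊$114,604 × 125%/5⌋ = $28,651; SL = ⌊$89,804/2⌋ = $44,902 → take SL $44,902. Book value $69,702.
Year 5 (final): $69,702 − $24,800 = $44,902. Book value $24,800.

$70,891; $53,168; $44,901; $44,902; $44,902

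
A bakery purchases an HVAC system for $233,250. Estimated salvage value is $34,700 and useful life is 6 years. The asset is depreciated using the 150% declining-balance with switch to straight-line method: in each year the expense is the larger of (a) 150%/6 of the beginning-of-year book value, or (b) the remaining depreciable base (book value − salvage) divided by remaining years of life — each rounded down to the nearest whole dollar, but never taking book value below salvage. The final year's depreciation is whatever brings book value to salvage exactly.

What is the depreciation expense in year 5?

$19,551

Depreciable base = $233,250 − $34,700 = $198,550.
Year 1: DB = ⌊$233,250 × 150%/6⌋ = $58,312; SL = ⌊$198,550/6⌋ = $33,091 → take DB $58,312. Book value $174,938.
Year 2: DB = ⌊$174,938 × 150%/6⌋ = $43,734; SL = ⌊$140,238/5⌋ = $28,047 → take DB $43,734. Book value $131,204.
Year 3: DB = ⌊$131,204 × 150%/6⌋ = $32,801; SL = ⌊$96,504/4⌋ = $24,126 → take DB $32,801. Book value $98,403.
Year 4: DB = ⌊$98,403 × 150%/6⌋ = $24,600; SL = ⌊$63,703/3⌋ = $21,234 → take DB $24,600. Book value $73,803.
Year 5: DB = ⌊$73,803 × 150%/6⌋ = $18,450; SL = ⌊$39,103/2⌋ = $19,551 → take SL $19,551. Book value $54,252.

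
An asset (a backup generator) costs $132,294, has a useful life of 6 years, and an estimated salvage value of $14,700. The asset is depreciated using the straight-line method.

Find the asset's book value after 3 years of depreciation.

$73,497

Depreciable base = $132,294 − $14,700 = $117,594.
Annual expense = $117,594 / 6 = $19,599.
End of year 1: book value $112,695.
End of year 2: book value $93,096.
End of year 3: book value $73,497.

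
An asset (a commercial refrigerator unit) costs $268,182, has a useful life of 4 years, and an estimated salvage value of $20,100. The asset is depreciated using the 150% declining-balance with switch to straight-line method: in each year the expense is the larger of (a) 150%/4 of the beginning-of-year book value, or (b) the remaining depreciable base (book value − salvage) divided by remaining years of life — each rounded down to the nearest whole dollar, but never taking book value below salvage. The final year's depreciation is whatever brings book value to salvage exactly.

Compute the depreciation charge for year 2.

Depreciable base = $268,182 − $20,100 = $248,082.
Year 1: DB = ⌊$268,182 × 150%/4⌋ = $100,568; SL = ⌊$248,082/4⌋ = $62,020 → take DB $100,568. Book value $167,614.
Year 2: DB = ⌊$167,614 × 150%/4⌋ = $62,855; SL = ⌊$147,514/3⌋ = $49,171 → take DB $62,855. Book value $104,759.

$62,855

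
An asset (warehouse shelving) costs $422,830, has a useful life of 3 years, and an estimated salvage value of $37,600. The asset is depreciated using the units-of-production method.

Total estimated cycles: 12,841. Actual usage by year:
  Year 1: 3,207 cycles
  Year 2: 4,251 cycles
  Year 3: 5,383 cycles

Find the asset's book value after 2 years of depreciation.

Depreciable base = $422,830 − $37,600 = $385,230.
Rate = $385,230 / 12,841 cycles = $30 per cycle.
Year 1: 3,207 × $30 = $96,210. Book value $326,620.
Year 2: 4,251 × $30 = $127,530. Book value $199,090.

$199,090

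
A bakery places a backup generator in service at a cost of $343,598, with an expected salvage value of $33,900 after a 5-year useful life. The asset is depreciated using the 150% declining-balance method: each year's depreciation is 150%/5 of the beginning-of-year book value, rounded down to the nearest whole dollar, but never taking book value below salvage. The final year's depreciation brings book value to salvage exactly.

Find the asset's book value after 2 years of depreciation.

$168,364

Depreciable base = $343,598 − $33,900 = $309,698.
Year 1: ⌊$343,598 × 150%/5⌋ = $103,079. Book value $240,519.
Year 2: ⌊$240,519 × 150%/5⌋ = $72,155. Book value $168,364.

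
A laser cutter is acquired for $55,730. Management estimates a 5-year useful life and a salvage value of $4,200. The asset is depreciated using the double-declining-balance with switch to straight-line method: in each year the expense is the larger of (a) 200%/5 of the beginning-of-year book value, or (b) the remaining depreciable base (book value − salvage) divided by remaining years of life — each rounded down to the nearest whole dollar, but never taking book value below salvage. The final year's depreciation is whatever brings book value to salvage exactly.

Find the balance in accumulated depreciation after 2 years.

Depreciable base = $55,730 − $4,200 = $51,530.
Year 1: DB = ⌊$55,730 × 200%/5⌋ = $22,292; SL = ⌊$51,530/5⌋ = $10,306 → take DB $22,292. Book value $33,438.
Year 2: DB = ⌊$33,438 × 200%/5⌋ = $13,375; SL = ⌊$29,238/4⌋ = $7,309 → take DB $13,375. Book value $20,063.
Accumulated through year 2 = $55,730 − $20,063 = $35,667.

$35,667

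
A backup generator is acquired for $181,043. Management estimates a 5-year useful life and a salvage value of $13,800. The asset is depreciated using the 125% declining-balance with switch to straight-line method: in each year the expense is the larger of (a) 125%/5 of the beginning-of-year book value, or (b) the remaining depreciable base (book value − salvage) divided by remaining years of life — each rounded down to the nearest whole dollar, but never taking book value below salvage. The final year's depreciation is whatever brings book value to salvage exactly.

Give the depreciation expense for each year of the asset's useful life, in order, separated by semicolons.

$45,260; $33,945; $29,346; $29,346; $29,346

Depreciable base = $181,043 − $13,800 = $167,243.
Year 1: DB = ⌊$181,043 × 125%/5⌋ = $45,260; SL = ⌊$167,243/5⌋ = $33,448 → take DB $45,260. Book value $135,783.
Year 2: DB = ⌊$135,783 × 125%/5⌋ = $33,945; SL = ⌊$121,983/4⌋ = $30,495 → take DB $33,945. Book value $101,838.
Year 3: DB = ⌊$101,838 × 125%/5⌋ = $25,459; SL = ⌊$88,038/3⌋ = $29,346 → take SL $29,346. Book value $72,492.
Year 4: DB = ⌊$72,492 × 125%/5⌋ = $18,123; SL = ⌊$58,692/2⌋ = $29,346 → take SL $29,346. Book value $43,146.
Year 5 (final): $43,146 − $13,800 = $29,346. Book value $13,800.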